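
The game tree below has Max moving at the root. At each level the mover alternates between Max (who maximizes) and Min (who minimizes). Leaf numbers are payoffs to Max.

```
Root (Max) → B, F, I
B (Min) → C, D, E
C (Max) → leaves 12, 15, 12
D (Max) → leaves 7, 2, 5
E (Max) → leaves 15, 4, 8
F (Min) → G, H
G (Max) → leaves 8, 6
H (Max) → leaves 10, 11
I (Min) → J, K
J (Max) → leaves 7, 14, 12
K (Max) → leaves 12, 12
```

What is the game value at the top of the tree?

C (Max): max(12, 15, 12) = 15
D (Max): max(7, 2, 5) = 7
E (Max): max(15, 4, 8) = 15
B (Min): min(15, 7, 15) = 7
G (Max): max(8, 6) = 8
H (Max): max(10, 11) = 11
F (Min): min(8, 11) = 8
J (Max): max(7, 14, 12) = 14
K (Max): max(12, 12) = 12
I (Min): min(14, 12) = 12
Root (Max): max(7, 8, 12) = 12

12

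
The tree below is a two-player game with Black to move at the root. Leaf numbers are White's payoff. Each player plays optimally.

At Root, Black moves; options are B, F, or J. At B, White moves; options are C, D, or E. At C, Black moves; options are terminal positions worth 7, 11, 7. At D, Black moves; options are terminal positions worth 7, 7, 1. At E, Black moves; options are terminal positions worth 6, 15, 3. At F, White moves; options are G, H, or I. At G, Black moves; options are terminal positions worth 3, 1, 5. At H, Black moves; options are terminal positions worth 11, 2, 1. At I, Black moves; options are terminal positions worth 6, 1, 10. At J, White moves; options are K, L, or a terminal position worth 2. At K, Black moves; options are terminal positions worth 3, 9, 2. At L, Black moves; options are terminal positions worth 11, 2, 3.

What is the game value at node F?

1

G: min(3, 1, 5) = 1
H: min(11, 2, 1) = 1
I: min(6, 1, 10) = 1
F: max(1, 1, 1) = 1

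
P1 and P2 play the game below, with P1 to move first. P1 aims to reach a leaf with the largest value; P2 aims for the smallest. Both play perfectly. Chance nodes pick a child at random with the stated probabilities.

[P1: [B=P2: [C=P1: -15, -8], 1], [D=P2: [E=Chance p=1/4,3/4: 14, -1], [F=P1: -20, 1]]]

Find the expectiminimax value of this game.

1

C (P1): max(-15, -8) = -8
B (P2): min(-8, 1) = -8
E (Chance): 1/4·14 + 3/4·-1 = 2.75
F (P1): max(-20, 1) = 1
D (P2): min(2.75, 1) = 1
Root (P1): max(-8, 1) = 1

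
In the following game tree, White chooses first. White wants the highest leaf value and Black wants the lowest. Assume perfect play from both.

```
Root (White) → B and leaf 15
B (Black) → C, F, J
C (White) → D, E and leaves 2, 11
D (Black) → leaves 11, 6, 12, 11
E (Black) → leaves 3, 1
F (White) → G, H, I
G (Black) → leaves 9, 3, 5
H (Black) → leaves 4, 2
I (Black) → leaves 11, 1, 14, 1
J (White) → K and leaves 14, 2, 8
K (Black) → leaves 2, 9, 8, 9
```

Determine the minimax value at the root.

D (Black): min(11, 6, 12, 11) = 6
E (Black): min(3, 1) = 1
C (White): max(6, 1, 2, 11) = 11
G (Black): min(9, 3, 5) = 3
H (Black): min(4, 2) = 2
I (Black): min(11, 1, 14, 1) = 1
F (White): max(3, 2, 1) = 3
K (Black): min(2, 9, 8, 9) = 2
J (White): max(2, 14, 2, 8) = 14
B (Black): min(11, 3, 14) = 3
Root (White): max(3, 15) = 15

15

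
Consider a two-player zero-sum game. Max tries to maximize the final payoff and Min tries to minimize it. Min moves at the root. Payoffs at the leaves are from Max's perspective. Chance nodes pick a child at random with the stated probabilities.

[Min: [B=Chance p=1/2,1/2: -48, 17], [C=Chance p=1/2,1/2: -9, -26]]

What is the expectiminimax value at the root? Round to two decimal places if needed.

B (Chance): 1/2·-48 + 1/2·17 = -15.5
C (Chance): 1/2·-9 + 1/2·-26 = -17.5
Root (Min): min(-15.5, -17.5) = -17.5

-17.5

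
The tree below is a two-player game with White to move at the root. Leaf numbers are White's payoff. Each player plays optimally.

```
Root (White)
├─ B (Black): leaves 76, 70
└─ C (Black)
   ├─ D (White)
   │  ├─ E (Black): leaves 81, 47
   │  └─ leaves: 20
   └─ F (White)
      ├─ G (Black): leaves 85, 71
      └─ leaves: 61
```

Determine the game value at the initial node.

70

B (Black): min(76, 70) = 70
E (Black): min(81, 47) = 47
D (White): max(47, 20) = 47
G (Black): min(85, 71) = 71
F (White): max(71, 61) = 71
C (Black): min(47, 71) = 47
Root (White): max(70, 47) = 70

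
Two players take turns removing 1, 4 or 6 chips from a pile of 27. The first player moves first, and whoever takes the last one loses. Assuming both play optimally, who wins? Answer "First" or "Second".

First

Mark each pile size as W (mover wins) or L (mover loses):
i:   0  1  2  3  4  5  6  7  8  9 10 11 12 13 14 15 16 17 18 19 20 21 22 23 24 25 26 27
     W  L  W  L  W  W  L  W  L  W  W  L  W  L  W  W  L  W  L  W  W  L  W  L  W  W  L  W
Position 27 is W, so the first player wins.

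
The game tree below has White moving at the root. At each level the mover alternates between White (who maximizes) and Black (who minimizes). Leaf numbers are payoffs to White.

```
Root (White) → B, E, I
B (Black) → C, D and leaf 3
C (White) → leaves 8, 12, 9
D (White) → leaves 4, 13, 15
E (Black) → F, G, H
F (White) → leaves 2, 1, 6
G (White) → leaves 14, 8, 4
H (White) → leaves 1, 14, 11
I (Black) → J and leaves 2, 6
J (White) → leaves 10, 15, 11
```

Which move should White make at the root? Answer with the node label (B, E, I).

C (White): max(8, 12, 9) = 12
D (White): max(4, 13, 15) = 15
B (Black): min(12, 15, 3) = 3
F (White): max(2, 1, 6) = 6
G (White): max(14, 8, 4) = 14
H (White): max(1, 14, 11) = 14
E (Black): min(6, 14, 14) = 6
J (White): max(10, 15, 11) = 15
I (Black): min(15, 2, 6) = 2
Root (White): max(3, 6, 2) = 6
White picks the child with the highest value: E (value 6).

E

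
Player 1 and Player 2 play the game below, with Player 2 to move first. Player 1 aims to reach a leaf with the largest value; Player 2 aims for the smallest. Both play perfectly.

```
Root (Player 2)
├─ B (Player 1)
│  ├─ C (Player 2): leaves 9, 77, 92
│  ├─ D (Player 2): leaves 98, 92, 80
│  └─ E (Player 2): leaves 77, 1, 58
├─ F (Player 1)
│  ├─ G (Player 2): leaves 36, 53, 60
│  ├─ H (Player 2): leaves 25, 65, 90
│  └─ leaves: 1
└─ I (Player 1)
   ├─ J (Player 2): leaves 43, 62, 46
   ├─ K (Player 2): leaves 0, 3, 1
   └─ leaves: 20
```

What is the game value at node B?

80

C: min(9, 77, 92) = 9
D: min(98, 92, 80) = 80
E: min(77, 1, 58) = 1
B: max(9, 80, 1) = 80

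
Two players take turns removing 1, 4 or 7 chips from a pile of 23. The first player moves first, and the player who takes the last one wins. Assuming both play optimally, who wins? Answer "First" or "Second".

Mark each pile size as W (mover wins) or L (mover loses):
i:   0  1  2  3  4  5  6  7  8  9 10 11 12 13 14 15 16 17 18 19 20 21 22 23
     L  W  L  W  W  L  W  W  L  W  L  W  W  L  W  W  L  W  L  W  W  L  W  W
Position 23 is W, so the first player wins.

First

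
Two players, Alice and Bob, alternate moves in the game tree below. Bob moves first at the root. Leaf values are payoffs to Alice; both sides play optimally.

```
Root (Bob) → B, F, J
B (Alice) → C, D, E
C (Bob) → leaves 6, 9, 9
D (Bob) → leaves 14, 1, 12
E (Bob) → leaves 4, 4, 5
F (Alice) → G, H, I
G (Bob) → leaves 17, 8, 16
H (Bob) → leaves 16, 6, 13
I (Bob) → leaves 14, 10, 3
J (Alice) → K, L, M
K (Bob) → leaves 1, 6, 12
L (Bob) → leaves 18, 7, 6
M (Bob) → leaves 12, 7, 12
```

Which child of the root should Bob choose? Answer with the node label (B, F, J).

C (Bob): min(6, 9, 9) = 6
D (Bob): min(14, 1, 12) = 1
E (Bob): min(4, 4, 5) = 4
B (Alice): max(6, 1, 4) = 6
G (Bob): min(17, 8, 16) = 8
H (Bob): min(16, 6, 13) = 6
I (Bob): min(14, 10, 3) = 3
F (Alice): max(8, 6, 3) = 8
K (Bob): min(1, 6, 12) = 1
L (Bob): min(18, 7, 6) = 6
M (Bob): min(12, 7, 12) = 7
J (Alice): max(1, 6, 7) = 7
Root (Bob): min(6, 8, 7) = 6
Bob picks the child with the lowest value: B (value 6).

B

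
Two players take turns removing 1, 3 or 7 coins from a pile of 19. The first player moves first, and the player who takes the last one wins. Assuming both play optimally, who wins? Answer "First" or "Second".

Positions where the player to move wins (W) vs loses (L):
i:   0  1  2  3  4  5  6  7  8  9 10 11 12 13 14 15 16 17 18 19
     L  W  L  W  L  W  L  W  L  W  L  W  L  W  L  W  L  W  L  W
Position 19 is W, so the first player wins.

First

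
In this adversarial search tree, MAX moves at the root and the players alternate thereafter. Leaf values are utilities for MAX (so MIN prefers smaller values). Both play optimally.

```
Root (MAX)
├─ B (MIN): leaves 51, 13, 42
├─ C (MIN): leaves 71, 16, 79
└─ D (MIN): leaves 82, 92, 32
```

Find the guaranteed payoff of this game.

32

B (MIN): min(51, 13, 42) = 13
C (MIN): min(71, 16, 79) = 16
D (MIN): min(82, 92, 32) = 32
Root (MAX): max(13, 16, 32) = 32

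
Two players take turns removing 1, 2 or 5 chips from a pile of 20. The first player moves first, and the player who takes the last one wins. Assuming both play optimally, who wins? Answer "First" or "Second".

First

W/L table (W = player to move can force a win):
i:   0  1  2  3  4  5  6  7  8  9 10 11 12 13 14 15 16 17 18 19 20
     L  W  W  L  W  W  L  W  W  L  W  W  L  W  W  L  W  W  L  W  W
Position 20 is W, so the first player wins.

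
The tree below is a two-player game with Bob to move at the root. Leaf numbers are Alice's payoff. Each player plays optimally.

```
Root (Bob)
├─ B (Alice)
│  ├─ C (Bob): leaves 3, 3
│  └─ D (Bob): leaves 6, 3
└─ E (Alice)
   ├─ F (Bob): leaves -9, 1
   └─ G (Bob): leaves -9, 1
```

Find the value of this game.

C (Bob): min(3, 3) = 3
D (Bob): min(6, 3) = 3
B (Alice): max(3, 3) = 3
F (Bob): min(-9, 1) = -9
G (Bob): min(-9, 1) = -9
E (Alice): max(-9, -9) = -9
Root (Bob): min(3, -9) = -9

-9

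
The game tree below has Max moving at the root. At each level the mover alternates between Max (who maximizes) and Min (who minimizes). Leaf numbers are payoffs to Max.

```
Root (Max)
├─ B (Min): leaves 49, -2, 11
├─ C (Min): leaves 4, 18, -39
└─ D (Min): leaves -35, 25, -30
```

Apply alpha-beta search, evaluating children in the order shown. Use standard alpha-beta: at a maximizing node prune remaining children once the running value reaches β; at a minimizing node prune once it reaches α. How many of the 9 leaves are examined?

B [α=-∞,β=+∞]: v=-2
C [α=-2,β=+∞]: v=-39
D [α=-2,β=+∞]: v=-35 after child 1 ≤ α → α-cutoff, skip 2
Root [α=-∞,β=+∞]: v=-2
Leaves evaluated: 7 of 9.

7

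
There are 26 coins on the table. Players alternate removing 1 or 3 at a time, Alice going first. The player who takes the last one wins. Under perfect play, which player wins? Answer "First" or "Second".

i:   0  1  2  3  4  5  6  7  8  9 10 11 12 13 14 15 16 17 18 19 20 21 22 23 24 25 26
     L  W  L  W  L  W  L  W  L  W  L  W  L  W  L  W  L  W  L  W  L  W  L  W  L  W  L
Position 26 is L, so the second player wins.

Second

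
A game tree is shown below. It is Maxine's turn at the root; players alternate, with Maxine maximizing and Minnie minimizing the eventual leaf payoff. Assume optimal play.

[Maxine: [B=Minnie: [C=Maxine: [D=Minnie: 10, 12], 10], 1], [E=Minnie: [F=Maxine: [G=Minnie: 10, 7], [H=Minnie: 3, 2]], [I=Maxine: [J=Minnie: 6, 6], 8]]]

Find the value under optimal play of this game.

7

D (Minnie): min(10, 12) = 10
C (Maxine): max(10, 10) = 10
B (Minnie): min(10, 1) = 1
G (Minnie): min(10, 7) = 7
H (Minnie): min(3, 2) = 2
F (Maxine): max(7, 2) = 7
J (Minnie): min(6, 6) = 6
I (Maxine): max(6, 8) = 8
E (Minnie): min(7, 8) = 7
Root (Maxine): max(1, 7) = 7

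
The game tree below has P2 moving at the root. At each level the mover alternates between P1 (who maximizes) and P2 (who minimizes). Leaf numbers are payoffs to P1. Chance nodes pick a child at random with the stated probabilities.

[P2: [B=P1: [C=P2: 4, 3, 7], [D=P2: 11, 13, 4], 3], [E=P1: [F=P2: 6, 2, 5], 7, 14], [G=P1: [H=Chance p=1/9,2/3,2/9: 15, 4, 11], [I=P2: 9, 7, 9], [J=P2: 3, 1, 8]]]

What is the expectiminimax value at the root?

4

C (P2): min(4, 3, 7) = 3
D (P2): min(11, 13, 4) = 4
B (P1): max(3, 4, 3) = 4
F (P2): min(6, 2, 5) = 2
E (P1): max(2, 7, 14) = 14
H (Chance): 1/9·15 + 2/3·4 + 2/9·11 = 6.78
I (P2): min(9, 7, 9) = 7
J (P2): min(3, 1, 8) = 1
G (P1): max(6.78, 7, 1) = 7
Root (P2): min(4, 14, 7) = 4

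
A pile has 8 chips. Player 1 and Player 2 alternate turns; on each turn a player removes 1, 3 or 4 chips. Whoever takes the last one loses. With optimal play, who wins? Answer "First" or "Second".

Mark each pile size as W (mover wins) or L (mover loses):
i:   0  1  2  3  4  5  6  7  8
     W  L  W  L  W  W  W  W  L
Position 8 is L, so the second player wins.

Second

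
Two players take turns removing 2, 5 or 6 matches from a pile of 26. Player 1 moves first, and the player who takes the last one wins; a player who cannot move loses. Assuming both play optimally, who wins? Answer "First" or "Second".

Mark each pile size as W (mover wins) or L (mover loses):
i:   0  1  2  3  4  5  6  7  8  9 10 11 12 13 14 15 16 17 18 19 20 21 22 23 24 25 26
     L  L  W  W  L  W  W  W  L  W  W  L  L  W  W  L  W  W  W  L  W  W  L  L  W  W  L
Position 26 is L, so the second player wins.

Second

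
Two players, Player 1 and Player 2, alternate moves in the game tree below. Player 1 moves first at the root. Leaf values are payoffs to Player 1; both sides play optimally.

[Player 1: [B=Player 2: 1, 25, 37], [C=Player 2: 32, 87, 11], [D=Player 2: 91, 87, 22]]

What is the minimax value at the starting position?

B (Player 2): min(1, 25, 37) = 1
C (Player 2): min(32, 87, 11) = 11
D (Player 2): min(91, 87, 22) = 22
Root (Player 1): max(1, 11, 22) = 22

22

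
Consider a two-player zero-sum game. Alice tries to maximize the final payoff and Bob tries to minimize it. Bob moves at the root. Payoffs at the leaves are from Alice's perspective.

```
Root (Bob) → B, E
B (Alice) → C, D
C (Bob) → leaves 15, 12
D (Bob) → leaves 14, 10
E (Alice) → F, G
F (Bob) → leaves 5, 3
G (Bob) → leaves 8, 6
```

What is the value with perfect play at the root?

6

C (Bob): min(15, 12) = 12
D (Bob): min(14, 10) = 10
B (Alice): max(12, 10) = 12
F (Bob): min(5, 3) = 3
G (Bob): min(8, 6) = 6
E (Alice): max(3, 6) = 6
Root (Bob): min(12, 6) = 6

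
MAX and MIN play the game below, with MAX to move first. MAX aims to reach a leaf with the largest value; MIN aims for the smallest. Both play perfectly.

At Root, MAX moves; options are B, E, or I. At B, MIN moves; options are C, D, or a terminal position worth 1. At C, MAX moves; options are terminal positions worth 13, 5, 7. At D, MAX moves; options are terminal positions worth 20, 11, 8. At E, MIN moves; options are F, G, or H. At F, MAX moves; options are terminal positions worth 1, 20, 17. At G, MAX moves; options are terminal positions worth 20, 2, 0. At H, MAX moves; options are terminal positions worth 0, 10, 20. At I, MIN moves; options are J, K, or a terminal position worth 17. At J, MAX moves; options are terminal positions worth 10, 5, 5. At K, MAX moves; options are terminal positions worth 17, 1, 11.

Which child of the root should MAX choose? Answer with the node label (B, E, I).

E

C (MAX): max(13, 5, 7) = 13
D (MAX): max(20, 11, 8) = 20
B (MIN): min(13, 20, 1) = 1
F (MAX): max(1, 20, 17) = 20
G (MAX): max(20, 2, 0) = 20
H (MAX): max(0, 10, 20) = 20
E (MIN): min(20, 20, 20) = 20
J (MAX): max(10, 5, 5) = 10
K (MAX): max(17, 1, 11) = 17
I (MIN): min(10, 17, 17) = 10
Root (MAX): max(1, 20, 10) = 20
MAX picks the child with the highest value: E (value 20).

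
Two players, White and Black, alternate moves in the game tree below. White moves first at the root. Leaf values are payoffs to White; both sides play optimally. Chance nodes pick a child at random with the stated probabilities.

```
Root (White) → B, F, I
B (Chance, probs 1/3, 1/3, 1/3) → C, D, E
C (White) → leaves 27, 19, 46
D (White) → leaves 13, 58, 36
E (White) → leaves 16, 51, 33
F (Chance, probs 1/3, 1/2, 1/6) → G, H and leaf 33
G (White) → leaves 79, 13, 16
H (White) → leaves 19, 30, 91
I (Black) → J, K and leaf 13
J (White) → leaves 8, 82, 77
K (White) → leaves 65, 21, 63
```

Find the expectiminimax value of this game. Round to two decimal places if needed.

77.33

C (White): max(27, 19, 46) = 46
D (White): max(13, 58, 36) = 58
E (White): max(16, 51, 33) = 51
B (Chance): 1/3·46 + 1/3·58 + 1/3·51 = 51.67
G (White): max(79, 13, 16) = 79
H (White): max(19, 30, 91) = 91
F (Chance): 1/3·79 + 1/2·91 + 1/6·33 = 77.33
J (White): max(8, 82, 77) = 82
K (White): max(65, 21, 63) = 65
I (Black): min(82, 65, 13) = 13
Root (White): max(51.67, 77.33, 13) = 77.33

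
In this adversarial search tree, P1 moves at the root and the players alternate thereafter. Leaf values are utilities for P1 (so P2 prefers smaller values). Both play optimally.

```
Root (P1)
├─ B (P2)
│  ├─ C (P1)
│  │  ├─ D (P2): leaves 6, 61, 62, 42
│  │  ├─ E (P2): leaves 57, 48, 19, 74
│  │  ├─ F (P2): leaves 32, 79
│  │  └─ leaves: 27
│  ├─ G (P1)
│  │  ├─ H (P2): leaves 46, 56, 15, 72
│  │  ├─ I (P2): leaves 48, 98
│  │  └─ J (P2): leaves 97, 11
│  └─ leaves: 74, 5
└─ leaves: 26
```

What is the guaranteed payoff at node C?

32

D: min(6, 61, 62, 42) = 6
E: min(57, 48, 19, 74) = 19
F: min(32, 79) = 32
C: max(6, 19, 32, 27) = 32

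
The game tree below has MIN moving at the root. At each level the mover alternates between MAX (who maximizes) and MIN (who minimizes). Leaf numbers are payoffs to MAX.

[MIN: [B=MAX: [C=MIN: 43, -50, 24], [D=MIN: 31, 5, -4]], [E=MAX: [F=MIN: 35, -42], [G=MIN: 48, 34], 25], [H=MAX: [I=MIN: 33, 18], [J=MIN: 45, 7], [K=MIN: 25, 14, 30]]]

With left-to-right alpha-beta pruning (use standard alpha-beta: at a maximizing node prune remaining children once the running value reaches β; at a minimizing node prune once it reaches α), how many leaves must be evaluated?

12

C [α=-∞,β=+∞]: v=-50
D [α=-50,β=+∞]: v=-4
B [α=-∞,β=+∞]: v=-4
F [α=-∞,β=-4]: v=-42
G [α=-42,β=-4]: v=34
E [α=-∞,β=-4]: v=34 after child 2 ≥ β → β-cutoff, skip 1
I [α=-∞,β=-4]: v=18
H [α=-∞,β=-4]: v=18 after child 1 ≥ β → β-cutoff, skip 2
Root [α=-∞,β=+∞]: v=-4
Leaves evaluated: 12 of 18.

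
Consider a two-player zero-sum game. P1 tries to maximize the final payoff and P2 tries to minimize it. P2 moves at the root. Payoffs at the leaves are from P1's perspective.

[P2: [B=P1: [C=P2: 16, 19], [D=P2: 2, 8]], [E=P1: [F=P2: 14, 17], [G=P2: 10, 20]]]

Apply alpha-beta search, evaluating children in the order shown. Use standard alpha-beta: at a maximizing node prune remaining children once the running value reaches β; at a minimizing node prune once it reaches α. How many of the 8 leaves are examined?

C [α=-∞,β=+∞]: v=16
D [α=16,β=+∞]: v=2 after child 1 ≤ α → α-cutoff, skip 1
B [α=-∞,β=+∞]: v=16
F [α=-∞,β=16]: v=14
G [α=14,β=16]: v=10 after child 1 ≤ α → α-cutoff, skip 1
E [α=-∞,β=16]: v=14
Root [α=-∞,β=+∞]: v=14
Leaves evaluated: 6 of 8.

6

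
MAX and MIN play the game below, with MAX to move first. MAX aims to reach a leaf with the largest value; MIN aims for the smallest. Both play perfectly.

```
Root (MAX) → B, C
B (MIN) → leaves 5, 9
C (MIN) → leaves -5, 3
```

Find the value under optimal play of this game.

5

B (MIN): min(5, 9) = 5
C (MIN): min(-5, 3) = -5
Root (MAX): max(5, -5) = 5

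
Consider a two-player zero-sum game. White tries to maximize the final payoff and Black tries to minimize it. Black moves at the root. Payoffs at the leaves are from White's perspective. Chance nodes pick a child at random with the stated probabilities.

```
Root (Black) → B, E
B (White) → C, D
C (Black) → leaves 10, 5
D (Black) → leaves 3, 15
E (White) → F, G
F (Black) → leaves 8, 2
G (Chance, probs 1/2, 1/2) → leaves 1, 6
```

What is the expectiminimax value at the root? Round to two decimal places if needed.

3.5

C (Black): min(10, 5) = 5
D (Black): min(3, 15) = 3
B (White): max(5, 3) = 5
F (Black): min(8, 2) = 2
G (Chance): 1/2·1 + 1/2·6 = 3.5
E (White): max(2, 3.5) = 3.5
Root (Black): min(5, 3.5) = 3.5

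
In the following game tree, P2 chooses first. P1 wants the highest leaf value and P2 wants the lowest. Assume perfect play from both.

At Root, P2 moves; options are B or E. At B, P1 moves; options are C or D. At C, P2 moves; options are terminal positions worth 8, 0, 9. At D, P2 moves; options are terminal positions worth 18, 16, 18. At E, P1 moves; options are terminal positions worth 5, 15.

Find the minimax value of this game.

C (P2): min(8, 0, 9) = 0
D (P2): min(18, 16, 18) = 16
B (P1): max(0, 16) = 16
E (P1): max(5, 15) = 15
Root (P2): min(16, 15) = 15

15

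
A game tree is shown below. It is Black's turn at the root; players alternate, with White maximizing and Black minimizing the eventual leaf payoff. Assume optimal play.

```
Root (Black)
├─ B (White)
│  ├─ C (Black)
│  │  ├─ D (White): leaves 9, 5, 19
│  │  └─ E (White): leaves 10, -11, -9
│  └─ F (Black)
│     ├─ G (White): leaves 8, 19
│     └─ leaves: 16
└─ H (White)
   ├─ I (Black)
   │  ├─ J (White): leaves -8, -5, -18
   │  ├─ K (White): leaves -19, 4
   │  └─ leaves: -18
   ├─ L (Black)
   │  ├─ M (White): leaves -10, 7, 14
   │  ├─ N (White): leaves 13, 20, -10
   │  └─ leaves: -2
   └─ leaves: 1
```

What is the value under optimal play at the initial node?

1

D (White): max(9, 5, 19) = 19
E (White): max(10, -11, -9) = 10
C (Black): min(19, 10) = 10
G (White): max(8, 19) = 19
F (Black): min(19, 16) = 16
B (White): max(10, 16) = 16
J (White): max(-8, -5, -18) = -5
K (White): max(-19, 4) = 4
I (Black): min(-5, 4, -18) = -18
M (White): max(-10, 7, 14) = 14
N (White): max(13, 20, -10) = 20
L (Black): min(14, 20, -2) = -2
H (White): max(-18, -2, 1) = 1
Root (Black): min(16, 1) = 1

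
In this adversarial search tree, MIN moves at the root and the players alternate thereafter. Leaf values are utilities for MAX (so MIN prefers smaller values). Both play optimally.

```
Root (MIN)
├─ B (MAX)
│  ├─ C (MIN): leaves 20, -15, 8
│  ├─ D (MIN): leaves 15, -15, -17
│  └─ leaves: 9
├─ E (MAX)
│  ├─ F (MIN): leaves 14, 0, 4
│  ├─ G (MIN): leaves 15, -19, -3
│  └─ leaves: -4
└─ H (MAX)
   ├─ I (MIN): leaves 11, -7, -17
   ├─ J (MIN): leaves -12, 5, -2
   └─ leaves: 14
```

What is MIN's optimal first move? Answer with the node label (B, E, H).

E

C (MIN): min(20, -15, 8) = -15
D (MIN): min(15, -15, -17) = -17
B (MAX): max(-15, -17, 9) = 9
F (MIN): min(14, 0, 4) = 0
G (MIN): min(15, -19, -3) = -19
E (MAX): max(0, -19, -4) = 0
I (MIN): min(11, -7, -17) = -17
J (MIN): min(-12, 5, -2) = -12
H (MAX): max(-17, -12, 14) = 14
Root (MIN): min(9, 0, 14) = 0
MIN picks the child with the lowest value: E (value 0).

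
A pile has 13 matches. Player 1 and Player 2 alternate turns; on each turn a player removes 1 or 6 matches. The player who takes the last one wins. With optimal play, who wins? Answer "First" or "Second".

First

Mark each pile size as W (mover wins) or L (mover loses):
i:   0  1  2  3  4  5  6  7  8  9 10 11 12 13
     L  W  L  W  L  W  W  L  W  L  W  L  W  W
Position 13 is W, so the first player wins.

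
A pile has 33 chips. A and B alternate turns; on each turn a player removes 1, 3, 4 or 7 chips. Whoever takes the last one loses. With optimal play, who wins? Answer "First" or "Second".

Second

Compute winning (W) and losing (L) positions by backward induction:
i:   0  1  2  3  4  5  6  7  8  9 10 11 12 13 14 15 16 17 18 19 20 21 22 23 24 25 26 27 28 29 30 31 32 33
     W  L  W  L  W  W  W  W  W  L  W  L  W  W  W  W  W  L  W  L  W  W  W  W  W  L  W  L  W  W  W  W  W  L
Position 33 is L, so the second player wins.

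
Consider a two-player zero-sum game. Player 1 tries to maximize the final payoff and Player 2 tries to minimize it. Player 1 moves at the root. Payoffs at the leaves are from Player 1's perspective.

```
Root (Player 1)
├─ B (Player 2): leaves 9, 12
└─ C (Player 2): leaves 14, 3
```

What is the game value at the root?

B (Player 2): min(9, 12) = 9
C (Player 2): min(14, 3) = 3
Root (Player 1): max(9, 3) = 9

9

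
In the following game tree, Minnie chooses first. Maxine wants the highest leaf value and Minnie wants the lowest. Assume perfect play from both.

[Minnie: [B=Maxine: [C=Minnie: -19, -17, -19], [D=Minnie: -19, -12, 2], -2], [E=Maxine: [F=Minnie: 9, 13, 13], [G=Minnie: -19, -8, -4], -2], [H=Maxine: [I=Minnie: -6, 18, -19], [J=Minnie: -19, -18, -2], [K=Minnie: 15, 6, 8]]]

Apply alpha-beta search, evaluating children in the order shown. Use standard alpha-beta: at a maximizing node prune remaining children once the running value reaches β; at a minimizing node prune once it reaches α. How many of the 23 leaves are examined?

15

C [α=-∞,β=+∞]: v=-19
D [α=-19,β=+∞]: v=-19 after child 1 ≤ α → α-cutoff, skip 2
B [α=-∞,β=+∞]: v=-2
F [α=-∞,β=-2]: v=9
E [α=-∞,β=-2]: v=9 after child 1 ≥ β → β-cutoff, skip 2
I [α=-∞,β=-2]: v=-19
J [α=-19,β=-2]: v=-19 after child 1 ≤ α → α-cutoff, skip 2
K [α=-19,β=-2]: v=6
H [α=-∞,β=-2]: v=6
Root [α=-∞,β=+∞]: v=-2
Leaves evaluated: 15 of 23.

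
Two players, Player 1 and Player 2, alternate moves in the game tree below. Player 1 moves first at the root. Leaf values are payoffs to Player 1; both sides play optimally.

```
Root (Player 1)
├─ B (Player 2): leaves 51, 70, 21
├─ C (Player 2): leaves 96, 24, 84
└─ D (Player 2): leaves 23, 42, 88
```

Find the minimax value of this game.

24

B (Player 2): min(51, 70, 21) = 21
C (Player 2): min(96, 24, 84) = 24
D (Player 2): min(23, 42, 88) = 23
Root (Player 1): max(21, 24, 23) = 24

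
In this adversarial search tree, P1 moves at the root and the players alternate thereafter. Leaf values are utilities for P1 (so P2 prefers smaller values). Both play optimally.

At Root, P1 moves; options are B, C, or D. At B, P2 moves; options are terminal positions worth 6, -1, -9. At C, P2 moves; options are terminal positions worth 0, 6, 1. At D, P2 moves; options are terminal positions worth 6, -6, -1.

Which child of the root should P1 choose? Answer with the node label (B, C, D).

B (P2): min(6, -1, -9) = -9
C (P2): min(0, 6, 1) = 0
D (P2): min(6, -6, -1) = -6
Root (P1): max(-9, 0, -6) = 0
P1 picks the child with the highest value: C (value 0).

C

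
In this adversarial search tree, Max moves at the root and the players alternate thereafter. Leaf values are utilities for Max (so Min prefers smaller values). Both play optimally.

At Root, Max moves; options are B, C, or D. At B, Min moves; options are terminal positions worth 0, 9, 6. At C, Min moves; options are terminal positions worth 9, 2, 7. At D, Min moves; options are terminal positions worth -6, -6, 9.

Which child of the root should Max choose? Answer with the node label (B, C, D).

C

B (Min): min(0, 9, 6) = 0
C (Min): min(9, 2, 7) = 2
D (Min): min(-6, -6, 9) = -6
Root (Max): max(0, 2, -6) = 2
Max picks the child with the highest value: C (value 2).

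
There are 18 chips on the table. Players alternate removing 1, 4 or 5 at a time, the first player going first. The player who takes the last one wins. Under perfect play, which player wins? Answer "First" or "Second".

Mark each pile size as W (mover wins) or L (mover loses):
i:   0  1  2  3  4  5  6  7  8  9 10 11 12 13 14 15 16 17 18
     L  W  L  W  W  W  W  W  L  W  L  W  W  W  W  W  L  W  L
Position 18 is L, so the second player wins.

Second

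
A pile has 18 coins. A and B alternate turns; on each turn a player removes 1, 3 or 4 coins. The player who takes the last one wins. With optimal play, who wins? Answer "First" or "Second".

First

Positions where the player to move wins (W) vs loses (L):
i:   0  1  2  3  4  5  6  7  8  9 10 11 12 13 14 15 16 17 18
     L  W  L  W  W  W  W  L  W  L  W  W  W  W  L  W  L  W  W
Position 18 is W, so the first player wins.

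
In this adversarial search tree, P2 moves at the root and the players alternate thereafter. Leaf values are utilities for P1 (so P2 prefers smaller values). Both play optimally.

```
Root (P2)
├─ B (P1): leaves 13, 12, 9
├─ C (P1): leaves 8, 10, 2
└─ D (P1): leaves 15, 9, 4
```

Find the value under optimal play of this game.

B (P1): max(13, 12, 9) = 13
C (P1): max(8, 10, 2) = 10
D (P1): max(15, 9, 4) = 15
Root (P2): min(13, 10, 15) = 10

10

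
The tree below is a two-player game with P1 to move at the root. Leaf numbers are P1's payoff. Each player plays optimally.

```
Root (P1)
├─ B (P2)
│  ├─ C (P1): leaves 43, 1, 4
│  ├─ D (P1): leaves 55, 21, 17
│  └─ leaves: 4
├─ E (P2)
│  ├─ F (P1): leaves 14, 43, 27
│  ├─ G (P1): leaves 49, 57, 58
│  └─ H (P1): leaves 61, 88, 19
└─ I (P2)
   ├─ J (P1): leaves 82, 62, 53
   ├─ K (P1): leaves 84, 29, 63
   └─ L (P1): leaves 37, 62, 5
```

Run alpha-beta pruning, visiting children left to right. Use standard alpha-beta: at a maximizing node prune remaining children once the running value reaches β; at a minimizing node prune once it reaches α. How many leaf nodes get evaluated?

C [α=-∞,β=+∞]: v=43
D [α=-∞,β=43]: v=55 after child 1 ≥ β → β-cutoff, skip 2
B [α=-∞,β=+∞]: v=4
F [α=4,β=+∞]: v=43
G [α=4,β=43]: v=49 after child 1 ≥ β → β-cutoff, skip 2
H [α=4,β=43]: v=61 after child 1 ≥ β → β-cutoff, skip 2
E [α=4,β=+∞]: v=43
J [α=43,β=+∞]: v=82
K [α=43,β=82]: v=84 after child 1 ≥ β → β-cutoff, skip 2
L [α=43,β=82]: v=62
I [α=43,β=+∞]: v=62
Root [α=-∞,β=+∞]: v=62
Leaves evaluated: 17 of 25.

17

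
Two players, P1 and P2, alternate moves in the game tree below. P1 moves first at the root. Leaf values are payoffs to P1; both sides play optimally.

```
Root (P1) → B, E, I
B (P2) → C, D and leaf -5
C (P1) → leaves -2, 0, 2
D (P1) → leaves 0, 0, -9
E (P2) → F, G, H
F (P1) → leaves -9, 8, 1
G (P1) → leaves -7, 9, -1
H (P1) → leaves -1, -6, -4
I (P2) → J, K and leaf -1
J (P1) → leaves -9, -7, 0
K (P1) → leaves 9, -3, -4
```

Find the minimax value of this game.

C (P1): max(-2, 0, 2) = 2
D (P1): max(0, 0, -9) = 0
B (P2): min(2, 0, -5) = -5
F (P1): max(-9, 8, 1) = 8
G (P1): max(-7, 9, -1) = 9
H (P1): max(-1, -6, -4) = -1
E (P2): min(8, 9, -1) = -1
J (P1): max(-9, -7, 0) = 0
K (P1): max(9, -3, -4) = 9
I (P2): min(0, 9, -1) = -1
Root (P1): max(-5, -1, -1) = -1

-1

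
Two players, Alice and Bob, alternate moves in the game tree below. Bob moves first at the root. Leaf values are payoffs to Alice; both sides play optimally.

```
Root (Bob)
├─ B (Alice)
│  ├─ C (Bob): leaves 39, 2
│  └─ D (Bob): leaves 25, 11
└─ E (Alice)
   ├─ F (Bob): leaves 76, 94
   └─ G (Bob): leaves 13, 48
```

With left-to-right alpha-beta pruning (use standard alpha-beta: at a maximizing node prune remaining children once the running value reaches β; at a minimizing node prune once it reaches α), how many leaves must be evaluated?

C [α=-∞,β=+∞]: v=2
D [α=2,β=+∞]: v=11
B [α=-∞,β=+∞]: v=11
F [α=-∞,β=11]: v=76
E [α=-∞,β=11]: v=76 after child 1 ≥ β → β-cutoff, skip 1
Root [α=-∞,β=+∞]: v=11
Leaves evaluated: 6 of 8.

6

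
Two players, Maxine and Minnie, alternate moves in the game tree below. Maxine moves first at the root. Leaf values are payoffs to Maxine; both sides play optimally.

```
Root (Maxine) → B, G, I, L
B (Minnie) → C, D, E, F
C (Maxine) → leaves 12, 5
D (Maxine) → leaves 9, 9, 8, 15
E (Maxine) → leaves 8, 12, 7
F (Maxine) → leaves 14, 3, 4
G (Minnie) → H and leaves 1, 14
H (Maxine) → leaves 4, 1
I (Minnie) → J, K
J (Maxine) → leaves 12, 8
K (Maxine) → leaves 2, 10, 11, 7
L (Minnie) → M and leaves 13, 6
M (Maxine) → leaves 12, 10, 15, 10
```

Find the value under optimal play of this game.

C (Maxine): max(12, 5) = 12
D (Maxine): max(9, 9, 8, 15) = 15
E (Maxine): max(8, 12, 7) = 12
F (Maxine): max(14, 3, 4) = 14
B (Minnie): min(12, 15, 12, 14) = 12
H (Maxine): max(4, 1) = 4
G (Minnie): min(4, 1, 14) = 1
J (Maxine): max(12, 8) = 12
K (Maxine): max(2, 10, 11, 7) = 11
I (Minnie): min(12, 11) = 11
M (Maxine): max(12, 10, 15, 10) = 15
L (Minnie): min(15, 13, 6) = 6
Root (Maxine): max(12, 1, 11, 6) = 12

12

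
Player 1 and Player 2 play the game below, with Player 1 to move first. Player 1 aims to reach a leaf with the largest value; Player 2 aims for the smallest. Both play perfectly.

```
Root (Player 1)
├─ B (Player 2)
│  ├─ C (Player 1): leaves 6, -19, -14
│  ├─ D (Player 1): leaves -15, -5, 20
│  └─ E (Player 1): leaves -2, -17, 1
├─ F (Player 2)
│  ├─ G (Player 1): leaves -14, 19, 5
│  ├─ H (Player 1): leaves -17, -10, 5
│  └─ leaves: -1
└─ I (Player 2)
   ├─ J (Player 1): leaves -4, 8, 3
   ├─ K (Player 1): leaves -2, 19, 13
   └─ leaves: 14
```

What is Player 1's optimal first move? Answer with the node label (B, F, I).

I

C (Player 1): max(6, -19, -14) = 6
D (Player 1): max(-15, -5, 20) = 20
E (Player 1): max(-2, -17, 1) = 1
B (Player 2): min(6, 20, 1) = 1
G (Player 1): max(-14, 19, 5) = 19
H (Player 1): max(-17, -10, 5) = 5
F (Player 2): min(19, 5, -1) = -1
J (Player 1): max(-4, 8, 3) = 8
K (Player 1): max(-2, 19, 13) = 19
I (Player 2): min(8, 19, 14) = 8
Root (Player 1): max(1, -1, 8) = 8
Player 1 picks the child with the highest value: I (value 8).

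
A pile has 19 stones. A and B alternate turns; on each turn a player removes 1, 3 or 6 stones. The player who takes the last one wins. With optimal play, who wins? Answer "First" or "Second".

Compute winning (W) and losing (L) positions by backward induction:
i:   0  1  2  3  4  5  6  7  8  9 10 11 12 13 14 15 16 17 18 19
     L  W  L  W  L  W  W  W  W  L  W  L  W  L  W  W  W  W  L  W
Position 19 is W, so the first player wins.

First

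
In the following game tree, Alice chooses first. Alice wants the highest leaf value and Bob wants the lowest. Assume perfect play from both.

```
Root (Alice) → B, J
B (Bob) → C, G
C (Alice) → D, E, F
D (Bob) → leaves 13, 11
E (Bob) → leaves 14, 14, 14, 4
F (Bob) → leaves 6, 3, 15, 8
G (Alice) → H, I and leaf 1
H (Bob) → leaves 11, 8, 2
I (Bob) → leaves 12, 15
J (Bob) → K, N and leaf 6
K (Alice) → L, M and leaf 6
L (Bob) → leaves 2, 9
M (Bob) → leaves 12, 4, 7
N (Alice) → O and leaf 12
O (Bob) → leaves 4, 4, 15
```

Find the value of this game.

D (Bob): min(13, 11) = 11
E (Bob): min(14, 14, 14, 4) = 4
F (Bob): min(6, 3, 15, 8) = 3
C (Alice): max(11, 4, 3) = 11
H (Bob): min(11, 8, 2) = 2
I (Bob): min(12, 15) = 12
G (Alice): max(2, 12, 1) = 12
B (Bob): min(11, 12) = 11
L (Bob): min(2, 9) = 2
M (Bob): min(12, 4, 7) = 4
K (Alice): max(2, 4, 6) = 6
O (Bob): min(4, 4, 15) = 4
N (Alice): max(4, 12) = 12
J (Bob): min(6, 12, 6) = 6
Root (Alice): max(11, 6) = 11

11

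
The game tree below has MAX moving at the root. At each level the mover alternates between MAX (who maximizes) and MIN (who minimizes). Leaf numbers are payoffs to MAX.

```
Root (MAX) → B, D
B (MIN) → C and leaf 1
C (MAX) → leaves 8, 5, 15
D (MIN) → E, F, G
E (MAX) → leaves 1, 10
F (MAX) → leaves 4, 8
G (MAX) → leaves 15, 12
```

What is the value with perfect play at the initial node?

C (MAX): max(8, 5, 15) = 15
B (MIN): min(15, 1) = 1
E (MAX): max(1, 10) = 10
F (MAX): max(4, 8) = 8
G (MAX): max(15, 12) = 15
D (MIN): min(10, 8, 15) = 8
Root (MAX): max(1, 8) = 8

8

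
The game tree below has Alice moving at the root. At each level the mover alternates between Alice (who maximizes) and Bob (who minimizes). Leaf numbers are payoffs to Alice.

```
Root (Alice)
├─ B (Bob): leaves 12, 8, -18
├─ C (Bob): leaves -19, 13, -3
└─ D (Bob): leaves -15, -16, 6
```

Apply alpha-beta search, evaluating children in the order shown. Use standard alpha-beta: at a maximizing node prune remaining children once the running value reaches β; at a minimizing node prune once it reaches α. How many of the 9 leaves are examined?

7

B [α=-∞,β=+∞]: v=-18
C [α=-18,β=+∞]: v=-19 after child 1 ≤ α → α-cutoff, skip 2
D [α=-18,β=+∞]: v=-16
Root [α=-∞,β=+∞]: v=-16
Leaves evaluated: 7 of 9.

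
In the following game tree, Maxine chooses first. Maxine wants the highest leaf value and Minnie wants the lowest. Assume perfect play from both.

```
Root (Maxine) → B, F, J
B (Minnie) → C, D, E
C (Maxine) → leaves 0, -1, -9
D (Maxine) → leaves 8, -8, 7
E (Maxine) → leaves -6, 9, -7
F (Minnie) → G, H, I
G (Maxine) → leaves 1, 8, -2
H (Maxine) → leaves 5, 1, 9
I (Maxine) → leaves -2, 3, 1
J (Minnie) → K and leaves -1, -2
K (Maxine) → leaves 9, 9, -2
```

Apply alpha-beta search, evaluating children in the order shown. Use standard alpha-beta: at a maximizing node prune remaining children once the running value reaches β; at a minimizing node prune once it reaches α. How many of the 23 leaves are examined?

19

C [α=-∞,β=+∞]: v=0
D [α=-∞,β=0]: v=8 after child 1 ≥ β → β-cutoff, skip 2
E [α=-∞,β=0]: v=9 after child 2 ≥ β → β-cutoff, skip 1
B [α=-∞,β=+∞]: v=0
G [α=0,β=+∞]: v=8
H [α=0,β=8]: v=9
I [α=0,β=8]: v=3
F [α=0,β=+∞]: v=3
K [α=3,β=+∞]: v=9
J [α=3,β=+∞]: v=-1 after child 2 ≤ α → α-cutoff, skip 1
Root [α=-∞,β=+∞]: v=3
Leaves evaluated: 19 of 23.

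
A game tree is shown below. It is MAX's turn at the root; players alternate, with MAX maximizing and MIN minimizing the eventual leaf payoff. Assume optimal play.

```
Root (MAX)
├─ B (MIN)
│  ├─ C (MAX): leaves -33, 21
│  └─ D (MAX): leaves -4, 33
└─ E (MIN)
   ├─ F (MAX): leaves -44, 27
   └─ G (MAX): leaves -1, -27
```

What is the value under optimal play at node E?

F: max(-44, 27) = 27
G: max(-1, -27) = -1
E: min(27, -1) = -1

-1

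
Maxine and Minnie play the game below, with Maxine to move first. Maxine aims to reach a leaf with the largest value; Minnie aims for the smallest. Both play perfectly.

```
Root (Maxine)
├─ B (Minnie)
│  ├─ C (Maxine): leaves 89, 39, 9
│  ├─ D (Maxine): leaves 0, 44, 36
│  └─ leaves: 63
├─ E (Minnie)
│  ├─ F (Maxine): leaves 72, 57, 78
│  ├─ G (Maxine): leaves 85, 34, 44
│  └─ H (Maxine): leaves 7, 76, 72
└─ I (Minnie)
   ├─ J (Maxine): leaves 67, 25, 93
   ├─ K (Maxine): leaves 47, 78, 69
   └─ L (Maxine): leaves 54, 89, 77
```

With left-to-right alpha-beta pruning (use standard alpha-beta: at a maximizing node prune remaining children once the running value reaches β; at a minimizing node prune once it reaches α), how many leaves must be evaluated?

22

C [α=-∞,β=+∞]: v=89
D [α=-∞,β=89]: v=44
B [α=-∞,β=+∞]: v=44
F [α=44,β=+∞]: v=78
G [α=44,β=78]: v=85 after child 1 ≥ β → β-cutoff, skip 2
H [α=44,β=78]: v=76
E [α=44,β=+∞]: v=76
J [α=76,β=+∞]: v=93
K [α=76,β=93]: v=78
L [α=76,β=78]: v=89 after child 2 ≥ β → β-cutoff, skip 1
I [α=76,β=+∞]: v=78
Root [α=-∞,β=+∞]: v=78
Leaves evaluated: 22 of 25.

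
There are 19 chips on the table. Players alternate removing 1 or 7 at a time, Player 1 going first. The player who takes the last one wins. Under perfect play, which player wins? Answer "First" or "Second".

i:   0  1  2  3  4  5  6  7  8  9 10 11 12 13 14 15 16 17 18 19
     L  W  L  W  L  W  L  W  L  W  L  W  L  W  L  W  L  W  L  W
Position 19 is W, so the first player wins.

First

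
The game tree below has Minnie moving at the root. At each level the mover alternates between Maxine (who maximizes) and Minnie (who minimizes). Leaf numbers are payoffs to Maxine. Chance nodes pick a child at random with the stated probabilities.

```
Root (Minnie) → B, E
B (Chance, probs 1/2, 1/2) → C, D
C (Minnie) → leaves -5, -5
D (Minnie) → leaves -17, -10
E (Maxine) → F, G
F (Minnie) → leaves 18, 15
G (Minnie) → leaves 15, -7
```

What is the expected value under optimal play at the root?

C (Minnie): min(-5, -5) = -5
D (Minnie): min(-17, -10) = -17
B (Chance): 1/2·-5 + 1/2·-17 = -11
F (Minnie): min(18, 15) = 15
G (Minnie): min(15, -7) = -7
E (Maxine): max(15, -7) = 15
Root (Minnie): min(-11, 15) = -11

-11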